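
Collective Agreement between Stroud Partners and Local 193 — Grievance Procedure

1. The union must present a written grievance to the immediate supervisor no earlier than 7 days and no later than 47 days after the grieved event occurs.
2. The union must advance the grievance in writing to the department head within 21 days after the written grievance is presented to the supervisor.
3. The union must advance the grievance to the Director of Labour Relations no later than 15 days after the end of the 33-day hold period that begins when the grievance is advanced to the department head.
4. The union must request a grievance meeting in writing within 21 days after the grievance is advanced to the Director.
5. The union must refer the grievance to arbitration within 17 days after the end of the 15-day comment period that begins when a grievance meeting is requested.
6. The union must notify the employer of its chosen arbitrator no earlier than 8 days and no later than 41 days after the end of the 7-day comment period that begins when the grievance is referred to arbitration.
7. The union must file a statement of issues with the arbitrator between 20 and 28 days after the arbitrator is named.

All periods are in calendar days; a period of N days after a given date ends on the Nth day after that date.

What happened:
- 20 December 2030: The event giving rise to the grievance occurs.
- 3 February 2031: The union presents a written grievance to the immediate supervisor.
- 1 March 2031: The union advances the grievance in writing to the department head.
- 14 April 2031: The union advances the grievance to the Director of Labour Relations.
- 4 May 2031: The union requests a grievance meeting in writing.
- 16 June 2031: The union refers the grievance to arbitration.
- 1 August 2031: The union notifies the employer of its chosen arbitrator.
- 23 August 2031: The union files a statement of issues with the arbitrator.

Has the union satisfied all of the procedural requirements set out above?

No

(1) the permitted window runs from 20 December 2030 + 7 = 27 December 2030 to 20 December 2030 + 47 = 5 February 2031; 3 February 2031 falls inside that range.
(2) due by 3 February 2031 + 21 days = 24 February 2031; not done until 1 March 2031, 5 days after the deadline.
No need to go further; step 2 was not satisfied.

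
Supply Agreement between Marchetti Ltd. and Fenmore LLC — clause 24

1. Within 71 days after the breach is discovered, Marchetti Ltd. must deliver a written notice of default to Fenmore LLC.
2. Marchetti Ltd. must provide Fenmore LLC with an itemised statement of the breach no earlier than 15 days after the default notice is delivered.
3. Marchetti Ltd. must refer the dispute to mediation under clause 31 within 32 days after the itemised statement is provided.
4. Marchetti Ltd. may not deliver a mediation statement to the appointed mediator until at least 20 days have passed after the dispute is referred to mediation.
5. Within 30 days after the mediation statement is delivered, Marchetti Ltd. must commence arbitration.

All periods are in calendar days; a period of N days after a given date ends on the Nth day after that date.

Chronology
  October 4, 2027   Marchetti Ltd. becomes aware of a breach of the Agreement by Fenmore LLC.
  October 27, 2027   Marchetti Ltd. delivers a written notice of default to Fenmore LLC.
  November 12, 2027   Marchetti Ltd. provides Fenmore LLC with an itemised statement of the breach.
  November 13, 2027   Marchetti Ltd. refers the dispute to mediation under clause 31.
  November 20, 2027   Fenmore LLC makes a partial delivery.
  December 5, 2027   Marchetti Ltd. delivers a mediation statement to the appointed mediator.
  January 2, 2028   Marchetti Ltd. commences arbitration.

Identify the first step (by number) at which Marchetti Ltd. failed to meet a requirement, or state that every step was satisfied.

None — every step was satisfied

Step 1: 71 days after October 4, 2027 (when the breach is discovered) is December 14, 2027; completed October 27, 2027, before the deadline.
Step 2: the earliest permitted date is 15 days after October 27, 2027 (when the default notice is delivered), i.e. November 11, 2027; done November 12, 2027, after the minimum wait.
Step 3: 32 days after November 12, 2027 (when the itemised statement is provided) is December 14, 2027; November 13, 2027 is within that limit.
Step 4: the earliest permitted date is 20 days after November 13, 2027 (when the dispute is referred to mediation), i.e. December 3, 2027; done December 5, 2027, after the minimum wait.
Step 5: 30 days after December 5, 2027 (when the mediation statement is delivered) is January 4, 2028; January 2, 2028 is within that limit.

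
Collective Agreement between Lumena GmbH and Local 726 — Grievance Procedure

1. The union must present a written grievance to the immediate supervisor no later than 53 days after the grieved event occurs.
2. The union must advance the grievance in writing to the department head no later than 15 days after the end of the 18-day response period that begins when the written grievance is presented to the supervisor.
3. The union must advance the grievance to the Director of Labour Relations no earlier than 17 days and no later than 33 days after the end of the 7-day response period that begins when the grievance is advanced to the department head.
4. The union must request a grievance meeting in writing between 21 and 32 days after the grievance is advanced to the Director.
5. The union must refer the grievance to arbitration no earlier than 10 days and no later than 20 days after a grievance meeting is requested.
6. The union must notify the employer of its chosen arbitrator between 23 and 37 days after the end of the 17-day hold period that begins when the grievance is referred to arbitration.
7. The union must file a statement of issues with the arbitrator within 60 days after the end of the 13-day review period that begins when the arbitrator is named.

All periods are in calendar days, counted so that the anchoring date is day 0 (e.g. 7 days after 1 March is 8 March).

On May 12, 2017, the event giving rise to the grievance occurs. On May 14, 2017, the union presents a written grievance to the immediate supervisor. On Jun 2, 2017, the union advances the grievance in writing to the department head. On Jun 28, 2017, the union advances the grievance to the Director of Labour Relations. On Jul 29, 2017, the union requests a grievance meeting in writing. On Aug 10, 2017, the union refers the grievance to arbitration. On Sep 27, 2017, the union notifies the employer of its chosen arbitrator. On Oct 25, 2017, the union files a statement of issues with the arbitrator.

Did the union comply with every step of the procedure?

Yes

(1) due by May 12, 2017 + 53 days = Jul 4, 2017; completed May 14, 2017, before the deadline.
(2) due by Jun 1, 2017 + 15 days = Jun 16, 2017; completed Jun 2, 2017, before the deadline.
(3) the permitted window runs from Jun 9, 2017 + 17 = Jun 26, 2017 to Jun 9, 2017 + 33 = Jul 12, 2017; done Jun 28, 2017, which is between those dates.
(4) the permitted window runs from Jun 28, 2017 + 21 = Jul 19, 2017 to Jun 28, 2017 + 32 = Jul 30, 2017; done Jul 29, 2017 — within the window.
(5) the permitted window runs from Jul 29, 2017 + 10 = Aug 8, 2017 to Jul 29, 2017 + 20 = Aug 18, 2017; done Aug 10, 2017 — within the window.
(6) the permitted window runs from Aug 27, 2017 + 23 = Sep 19, 2017 to Aug 27, 2017 + 37 = Oct 3, 2017; done Sep 27, 2017 — within the window.
(7) due by Oct 10, 2017 + 60 days = Dec 9, 2017; done Oct 25, 2017 — timely.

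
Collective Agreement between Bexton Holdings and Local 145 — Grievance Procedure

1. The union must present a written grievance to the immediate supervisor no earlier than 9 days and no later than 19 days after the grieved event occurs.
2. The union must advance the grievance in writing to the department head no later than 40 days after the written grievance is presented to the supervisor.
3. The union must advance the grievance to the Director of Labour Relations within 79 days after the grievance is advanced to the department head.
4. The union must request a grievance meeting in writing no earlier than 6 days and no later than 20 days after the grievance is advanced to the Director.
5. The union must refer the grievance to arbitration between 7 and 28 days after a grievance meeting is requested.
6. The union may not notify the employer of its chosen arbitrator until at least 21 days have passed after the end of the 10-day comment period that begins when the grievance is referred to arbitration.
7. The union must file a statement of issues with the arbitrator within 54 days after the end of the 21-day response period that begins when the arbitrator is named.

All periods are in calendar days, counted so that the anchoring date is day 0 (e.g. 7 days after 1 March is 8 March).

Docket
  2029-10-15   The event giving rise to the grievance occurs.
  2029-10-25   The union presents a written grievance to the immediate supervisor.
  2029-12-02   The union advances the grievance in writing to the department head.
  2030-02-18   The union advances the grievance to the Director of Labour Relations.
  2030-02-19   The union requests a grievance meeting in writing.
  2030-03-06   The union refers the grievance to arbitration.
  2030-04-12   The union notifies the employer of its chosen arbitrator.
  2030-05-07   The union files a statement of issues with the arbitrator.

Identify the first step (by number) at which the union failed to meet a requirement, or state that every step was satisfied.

Step 1 — 9 and 19 days from 2029-10-15 (when the grieved event occurs) are 2029-10-24 and 2029-11-03 respectively; done 2029-10-25, which is between those dates.
Step 2 — counting 40 days from 2029-10-25 (when the written grievance is presented to the supervisor) gives a deadline of 2029-12-04; done 2029-12-02 — timely.
Step 3 — counting 79 days from 2029-12-02 (when the grievance is advanced to the department head) gives a deadline of 2030-02-19; completed 2030-02-18, before the deadline.
Step 4 — 6 and 20 days from 2030-02-18 (when the grievance is advanced to the Director) are 2030-02-24 and 2030-03-10 respectively; done 2030-02-19 — 5 days before the window opened.
Later steps need not be reached.

Step 4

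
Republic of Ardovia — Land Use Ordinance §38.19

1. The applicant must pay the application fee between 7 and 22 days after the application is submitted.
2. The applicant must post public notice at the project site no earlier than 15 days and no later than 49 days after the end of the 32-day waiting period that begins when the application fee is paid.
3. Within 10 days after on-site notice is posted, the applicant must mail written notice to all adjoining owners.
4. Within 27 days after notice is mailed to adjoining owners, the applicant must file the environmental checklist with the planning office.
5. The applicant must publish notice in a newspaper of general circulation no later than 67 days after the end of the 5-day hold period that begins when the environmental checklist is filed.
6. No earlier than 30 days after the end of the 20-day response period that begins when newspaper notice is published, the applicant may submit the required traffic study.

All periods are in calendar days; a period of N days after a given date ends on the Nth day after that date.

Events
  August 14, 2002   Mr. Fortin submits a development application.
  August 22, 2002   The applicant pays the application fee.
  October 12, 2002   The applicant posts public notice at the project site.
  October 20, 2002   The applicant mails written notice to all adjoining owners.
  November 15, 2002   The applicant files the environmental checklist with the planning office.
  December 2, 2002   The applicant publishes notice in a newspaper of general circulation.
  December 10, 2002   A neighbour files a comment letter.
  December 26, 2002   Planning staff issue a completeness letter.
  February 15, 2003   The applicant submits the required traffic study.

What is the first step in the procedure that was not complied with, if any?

(1) the permitted window runs from August 14, 2002 + 7 = August 21, 2002 to August 14, 2002 + 22 = September 5, 2002; done August 22, 2002 — within the window.
(2) the permitted window runs from September 23, 2002 + 15 = October 8, 2002 to September 23, 2002 + 49 = November 11, 2002; done October 12, 2002, which is between those dates.
(3) due by October 12, 2002 + 10 days = October 22, 2002; done October 20, 2002 — timely.
(4) due by October 20, 2002 + 27 days = November 16, 2002; completed November 15, 2002, before the deadline.
(5) due by November 20, 2002 + 67 days = January 26, 2003; done December 2, 2002 — timely.
(6) permitted from December 22, 2002 + 30 days = January 21, 2003 onward; done February 15, 2003 — permitted.

None — every step was satisfied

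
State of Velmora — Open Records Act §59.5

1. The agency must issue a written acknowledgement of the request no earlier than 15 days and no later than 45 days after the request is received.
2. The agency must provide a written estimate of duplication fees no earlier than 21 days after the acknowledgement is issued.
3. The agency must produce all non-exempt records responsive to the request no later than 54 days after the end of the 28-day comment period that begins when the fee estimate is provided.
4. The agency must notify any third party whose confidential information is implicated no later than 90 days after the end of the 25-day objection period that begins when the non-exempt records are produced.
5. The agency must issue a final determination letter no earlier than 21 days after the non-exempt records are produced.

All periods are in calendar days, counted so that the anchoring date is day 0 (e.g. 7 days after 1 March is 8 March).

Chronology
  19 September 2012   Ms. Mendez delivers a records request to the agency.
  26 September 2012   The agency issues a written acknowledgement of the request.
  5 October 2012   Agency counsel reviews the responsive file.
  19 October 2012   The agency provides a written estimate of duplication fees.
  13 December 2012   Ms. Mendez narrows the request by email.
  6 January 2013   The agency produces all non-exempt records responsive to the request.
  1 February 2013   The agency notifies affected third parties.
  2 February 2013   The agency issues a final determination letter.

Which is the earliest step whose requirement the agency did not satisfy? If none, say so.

Step 1 — 15 and 45 days from 19 September 2012 (when the request is received) are 4 October 2012 and 3 November 2012 respectively; done 26 September 2012 — 8 days before the window opened.
The analysis stops there.

Step 1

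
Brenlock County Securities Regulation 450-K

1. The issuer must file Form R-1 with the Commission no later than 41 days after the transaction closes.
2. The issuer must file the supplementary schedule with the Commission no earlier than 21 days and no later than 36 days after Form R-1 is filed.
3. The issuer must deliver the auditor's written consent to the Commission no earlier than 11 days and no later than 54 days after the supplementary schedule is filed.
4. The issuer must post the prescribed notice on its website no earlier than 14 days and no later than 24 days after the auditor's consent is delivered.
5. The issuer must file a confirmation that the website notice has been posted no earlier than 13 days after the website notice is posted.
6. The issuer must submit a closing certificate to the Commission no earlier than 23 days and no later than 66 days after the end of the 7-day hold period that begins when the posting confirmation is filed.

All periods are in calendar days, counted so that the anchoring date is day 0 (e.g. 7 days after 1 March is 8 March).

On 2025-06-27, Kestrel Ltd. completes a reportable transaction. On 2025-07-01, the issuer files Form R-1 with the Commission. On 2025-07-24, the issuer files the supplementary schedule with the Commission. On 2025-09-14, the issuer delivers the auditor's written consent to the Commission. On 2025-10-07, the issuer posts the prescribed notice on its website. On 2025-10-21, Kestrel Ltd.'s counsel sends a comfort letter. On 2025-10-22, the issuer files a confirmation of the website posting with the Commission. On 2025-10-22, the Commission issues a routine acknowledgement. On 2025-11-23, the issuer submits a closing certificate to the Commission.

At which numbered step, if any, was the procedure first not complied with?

Step 1 — counting 41 days from 2025-06-27 (when the transaction closes) gives a deadline of 2025-08-07; done 2025-07-01 — timely.
Step 2 — 21 and 36 days from 2025-07-01 (when Form R-1 is filed) are 2025-07-22 and 2025-08-06 respectively; done 2025-07-24 — within the window.
Step 3 — 11 and 54 days from 2025-07-24 (when the supplementary schedule is filed) are 2025-08-04 and 2025-09-16 respectively; 2025-09-14 falls inside that range.
Step 4 — 14 and 24 days from 2025-09-14 (when the auditor's consent is delivered) are 2025-09-28 and 2025-10-08 respectively; done 2025-10-07 — within the window.
Step 5 — must wait 13 days from 2025-10-07 (when the website notice is posted), so not before 2025-10-20; done 2025-10-22 — permitted.
Step 6 — 23 and 66 days from 2025-10-29 (end of the 7-day hold period, which began when the posting confirmation is filed on 2025-10-22) are 2025-11-21 and 2026-01-03 respectively; done 2025-11-23, which is between those dates.

None — every step was satisfied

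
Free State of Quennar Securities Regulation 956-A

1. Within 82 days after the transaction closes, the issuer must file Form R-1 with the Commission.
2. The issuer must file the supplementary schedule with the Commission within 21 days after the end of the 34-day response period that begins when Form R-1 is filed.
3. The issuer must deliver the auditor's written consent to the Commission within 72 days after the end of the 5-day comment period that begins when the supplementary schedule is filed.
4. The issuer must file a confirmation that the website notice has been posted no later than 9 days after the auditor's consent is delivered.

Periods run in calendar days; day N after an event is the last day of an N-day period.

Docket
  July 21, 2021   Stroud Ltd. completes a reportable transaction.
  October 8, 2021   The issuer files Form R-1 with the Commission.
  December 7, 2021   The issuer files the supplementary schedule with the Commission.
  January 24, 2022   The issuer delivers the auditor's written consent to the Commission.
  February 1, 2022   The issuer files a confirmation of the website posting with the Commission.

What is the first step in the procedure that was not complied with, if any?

Step 2

Step 1 — counting 82 days from July 21, 2021 (when the transaction closes) gives a deadline of October 11, 2021; October 8, 2021 is within that limit.
Step 2 — counting 21 days from November 11, 2021 (end of the 34-day response period, which began when Form R-1 is filed on October 8, 2021) gives a deadline of December 2, 2021; December 7, 2021 misses that deadline by 5 days.
The procedure was therefore not followed at step 2.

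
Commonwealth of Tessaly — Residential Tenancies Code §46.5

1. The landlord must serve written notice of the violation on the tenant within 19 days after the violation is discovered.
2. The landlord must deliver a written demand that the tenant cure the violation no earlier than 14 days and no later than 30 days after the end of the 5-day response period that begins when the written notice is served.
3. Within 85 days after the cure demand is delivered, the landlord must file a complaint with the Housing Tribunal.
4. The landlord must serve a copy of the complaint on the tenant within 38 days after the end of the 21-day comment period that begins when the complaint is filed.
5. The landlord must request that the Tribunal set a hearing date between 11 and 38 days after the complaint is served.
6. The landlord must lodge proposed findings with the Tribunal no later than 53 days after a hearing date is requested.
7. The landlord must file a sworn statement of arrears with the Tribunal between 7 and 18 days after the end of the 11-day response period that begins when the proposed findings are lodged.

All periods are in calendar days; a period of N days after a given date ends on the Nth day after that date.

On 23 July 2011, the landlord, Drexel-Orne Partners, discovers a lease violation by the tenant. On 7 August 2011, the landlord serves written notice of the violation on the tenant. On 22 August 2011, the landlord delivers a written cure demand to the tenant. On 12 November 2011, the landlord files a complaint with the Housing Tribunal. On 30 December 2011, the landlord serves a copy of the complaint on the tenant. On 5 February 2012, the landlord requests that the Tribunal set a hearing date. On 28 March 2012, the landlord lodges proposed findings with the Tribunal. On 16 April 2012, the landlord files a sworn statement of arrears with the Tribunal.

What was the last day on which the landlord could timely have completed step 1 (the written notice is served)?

11 August 2011

Step 1 runs from 23 July 2011, when the violation is discovered. 19 days after 23 July 2011 is 11 August 2011.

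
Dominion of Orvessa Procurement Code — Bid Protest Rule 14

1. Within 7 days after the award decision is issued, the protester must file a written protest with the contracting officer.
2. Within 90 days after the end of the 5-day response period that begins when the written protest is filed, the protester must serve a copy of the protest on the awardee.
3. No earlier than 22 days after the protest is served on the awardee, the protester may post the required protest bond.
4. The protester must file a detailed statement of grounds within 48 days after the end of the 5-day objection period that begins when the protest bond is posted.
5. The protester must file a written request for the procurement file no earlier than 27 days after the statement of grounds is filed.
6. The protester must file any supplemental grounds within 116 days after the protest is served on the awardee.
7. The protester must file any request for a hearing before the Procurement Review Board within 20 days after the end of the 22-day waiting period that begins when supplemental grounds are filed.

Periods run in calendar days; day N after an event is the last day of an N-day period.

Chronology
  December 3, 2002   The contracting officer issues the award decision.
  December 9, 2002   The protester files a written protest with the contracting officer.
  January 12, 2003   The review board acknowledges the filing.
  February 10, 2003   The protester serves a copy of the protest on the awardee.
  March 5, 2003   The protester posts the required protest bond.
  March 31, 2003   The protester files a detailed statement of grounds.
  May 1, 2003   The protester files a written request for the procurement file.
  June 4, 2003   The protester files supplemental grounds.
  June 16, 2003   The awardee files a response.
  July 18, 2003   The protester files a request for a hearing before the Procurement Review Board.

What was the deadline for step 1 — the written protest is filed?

December 10, 2002

Step 1 runs from December 3, 2002, when the award decision is issued. 7 days after December 3, 2002 is December 10, 2002.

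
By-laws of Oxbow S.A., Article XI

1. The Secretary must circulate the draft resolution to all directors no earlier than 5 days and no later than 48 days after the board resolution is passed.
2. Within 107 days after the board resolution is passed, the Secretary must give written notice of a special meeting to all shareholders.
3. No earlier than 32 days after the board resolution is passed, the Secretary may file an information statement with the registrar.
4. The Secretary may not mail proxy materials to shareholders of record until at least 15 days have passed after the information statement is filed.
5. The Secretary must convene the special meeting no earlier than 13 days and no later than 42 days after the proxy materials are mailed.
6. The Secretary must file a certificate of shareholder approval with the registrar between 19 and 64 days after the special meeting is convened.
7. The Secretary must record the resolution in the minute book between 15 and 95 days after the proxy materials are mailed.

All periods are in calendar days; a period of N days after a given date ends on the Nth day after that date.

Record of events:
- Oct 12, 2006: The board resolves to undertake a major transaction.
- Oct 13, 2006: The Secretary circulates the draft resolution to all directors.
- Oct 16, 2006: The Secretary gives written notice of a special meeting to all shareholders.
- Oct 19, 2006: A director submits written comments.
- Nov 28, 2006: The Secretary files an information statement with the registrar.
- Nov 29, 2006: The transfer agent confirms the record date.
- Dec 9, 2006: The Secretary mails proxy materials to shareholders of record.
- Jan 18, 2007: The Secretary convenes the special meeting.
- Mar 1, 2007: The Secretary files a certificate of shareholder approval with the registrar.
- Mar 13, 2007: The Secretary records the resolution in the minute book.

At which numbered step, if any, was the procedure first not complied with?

Step 1 — 5 and 48 days from Oct 12, 2006 (when the board resolution is passed) are Oct 17, 2006 and Nov 29, 2006 respectively; Oct 13, 2006 is 4 days too early.

Step 1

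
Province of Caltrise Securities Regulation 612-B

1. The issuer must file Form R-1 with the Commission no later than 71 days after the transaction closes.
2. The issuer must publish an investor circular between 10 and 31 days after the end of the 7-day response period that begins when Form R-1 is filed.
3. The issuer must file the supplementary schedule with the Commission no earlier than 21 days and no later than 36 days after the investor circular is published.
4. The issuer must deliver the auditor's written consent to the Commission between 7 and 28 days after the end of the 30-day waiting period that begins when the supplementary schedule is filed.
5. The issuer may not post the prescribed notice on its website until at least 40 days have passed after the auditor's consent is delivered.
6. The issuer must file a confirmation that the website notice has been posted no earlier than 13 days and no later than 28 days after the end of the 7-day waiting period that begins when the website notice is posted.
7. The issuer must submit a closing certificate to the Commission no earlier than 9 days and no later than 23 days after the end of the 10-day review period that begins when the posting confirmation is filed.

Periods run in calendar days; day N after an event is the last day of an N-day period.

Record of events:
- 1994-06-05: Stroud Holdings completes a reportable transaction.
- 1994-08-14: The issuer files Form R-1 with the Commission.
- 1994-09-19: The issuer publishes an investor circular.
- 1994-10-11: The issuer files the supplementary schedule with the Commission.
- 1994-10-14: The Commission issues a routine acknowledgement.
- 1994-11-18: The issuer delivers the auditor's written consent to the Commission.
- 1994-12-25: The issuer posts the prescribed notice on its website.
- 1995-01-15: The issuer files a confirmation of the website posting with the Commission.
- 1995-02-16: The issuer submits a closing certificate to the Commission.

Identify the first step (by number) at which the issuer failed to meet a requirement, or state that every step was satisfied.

Step 5

(1) due by 1994-06-05 + 71 days = 1994-08-15; done 1994-08-14 — timely.
(2) the permitted window runs from 1994-08-21 + 10 = 1994-08-31 to 1994-08-21 + 31 = 1994-09-21; 1994-09-19 falls inside that range.
(3) the permitted window runs from 1994-09-19 + 21 = 1994-10-10 to 1994-09-19 + 36 = 1994-10-25; done 1994-10-11, which is between those dates.
(4) the permitted window runs from 1994-11-10 + 7 = 1994-11-17 to 1994-11-10 + 28 = 1994-12-08; done 1994-11-18 — within the window.
(5) permitted from 1994-11-18 + 40 days = 1994-12-28 onward; acted on 1994-12-25, 3 days prematurely.
That is the first point of non-compliance.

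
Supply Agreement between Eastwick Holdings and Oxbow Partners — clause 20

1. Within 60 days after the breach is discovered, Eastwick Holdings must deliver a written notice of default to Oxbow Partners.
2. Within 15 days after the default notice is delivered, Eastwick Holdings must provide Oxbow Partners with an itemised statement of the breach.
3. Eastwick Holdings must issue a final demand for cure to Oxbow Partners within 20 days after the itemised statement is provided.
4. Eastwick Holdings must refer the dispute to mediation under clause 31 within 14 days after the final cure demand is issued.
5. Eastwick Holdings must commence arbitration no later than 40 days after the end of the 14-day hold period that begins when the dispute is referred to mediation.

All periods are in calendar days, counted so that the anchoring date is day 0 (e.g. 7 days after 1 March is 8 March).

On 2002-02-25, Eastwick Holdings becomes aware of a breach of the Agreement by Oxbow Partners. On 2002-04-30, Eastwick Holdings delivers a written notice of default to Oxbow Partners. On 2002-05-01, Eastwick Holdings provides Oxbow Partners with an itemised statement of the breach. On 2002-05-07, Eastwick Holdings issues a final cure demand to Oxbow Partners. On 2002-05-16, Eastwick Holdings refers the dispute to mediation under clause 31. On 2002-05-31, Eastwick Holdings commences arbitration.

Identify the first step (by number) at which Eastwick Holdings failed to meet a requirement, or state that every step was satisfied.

Step 1

(1) due by 2002-02-25 + 60 days = 2002-04-26; not done until 2002-04-30, 4 days after the deadline.
The analysis stops there.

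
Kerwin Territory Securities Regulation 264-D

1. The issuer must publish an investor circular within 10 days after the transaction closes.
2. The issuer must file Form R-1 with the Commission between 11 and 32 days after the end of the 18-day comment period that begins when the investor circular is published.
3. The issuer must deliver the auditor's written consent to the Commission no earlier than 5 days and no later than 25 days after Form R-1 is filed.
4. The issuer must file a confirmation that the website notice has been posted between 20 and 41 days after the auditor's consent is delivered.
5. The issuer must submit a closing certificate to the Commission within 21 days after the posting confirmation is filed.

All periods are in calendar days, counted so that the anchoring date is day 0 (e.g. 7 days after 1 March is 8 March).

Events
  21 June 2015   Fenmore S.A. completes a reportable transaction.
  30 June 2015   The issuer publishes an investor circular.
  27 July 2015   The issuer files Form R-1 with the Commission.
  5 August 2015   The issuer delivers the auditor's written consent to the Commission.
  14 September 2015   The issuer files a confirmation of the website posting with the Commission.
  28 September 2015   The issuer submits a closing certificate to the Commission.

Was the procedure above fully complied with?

Step 1 — counting 10 days from 21 June 2015 (when the transaction closes) gives a deadline of 1 July 2015; 30 June 2015 is within that limit.
Step 2 — 11 and 32 days from 18 July 2015 (end of the 18-day comment period, which began when the investor circular is published on 30 June 2015) are 29 July 2015 and 19 August 2015 respectively; 27 July 2015 is 2 days too early.
That is the first point of non-compliance.

No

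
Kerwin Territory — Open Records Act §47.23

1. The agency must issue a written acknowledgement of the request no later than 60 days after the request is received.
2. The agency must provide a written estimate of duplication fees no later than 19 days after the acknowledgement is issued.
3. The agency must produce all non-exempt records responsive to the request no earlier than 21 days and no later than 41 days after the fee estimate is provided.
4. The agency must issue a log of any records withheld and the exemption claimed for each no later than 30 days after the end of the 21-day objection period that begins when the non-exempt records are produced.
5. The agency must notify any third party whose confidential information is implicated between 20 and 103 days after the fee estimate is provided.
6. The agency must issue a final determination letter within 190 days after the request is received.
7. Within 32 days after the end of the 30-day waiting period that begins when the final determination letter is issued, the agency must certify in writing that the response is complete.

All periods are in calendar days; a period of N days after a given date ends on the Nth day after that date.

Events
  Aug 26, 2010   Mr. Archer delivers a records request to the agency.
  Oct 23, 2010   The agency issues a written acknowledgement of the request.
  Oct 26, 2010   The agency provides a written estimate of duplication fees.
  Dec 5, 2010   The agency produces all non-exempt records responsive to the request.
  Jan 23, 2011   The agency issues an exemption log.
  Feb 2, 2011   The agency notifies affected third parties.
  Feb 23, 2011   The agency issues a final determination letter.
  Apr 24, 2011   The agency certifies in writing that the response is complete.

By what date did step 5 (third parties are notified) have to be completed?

Step 5 runs from Oct 26, 2010, when the fee estimate is provided. The window is 20–103 days after Oct 26, 2010; it closes on Feb 6, 2011.

Feb 6, 2011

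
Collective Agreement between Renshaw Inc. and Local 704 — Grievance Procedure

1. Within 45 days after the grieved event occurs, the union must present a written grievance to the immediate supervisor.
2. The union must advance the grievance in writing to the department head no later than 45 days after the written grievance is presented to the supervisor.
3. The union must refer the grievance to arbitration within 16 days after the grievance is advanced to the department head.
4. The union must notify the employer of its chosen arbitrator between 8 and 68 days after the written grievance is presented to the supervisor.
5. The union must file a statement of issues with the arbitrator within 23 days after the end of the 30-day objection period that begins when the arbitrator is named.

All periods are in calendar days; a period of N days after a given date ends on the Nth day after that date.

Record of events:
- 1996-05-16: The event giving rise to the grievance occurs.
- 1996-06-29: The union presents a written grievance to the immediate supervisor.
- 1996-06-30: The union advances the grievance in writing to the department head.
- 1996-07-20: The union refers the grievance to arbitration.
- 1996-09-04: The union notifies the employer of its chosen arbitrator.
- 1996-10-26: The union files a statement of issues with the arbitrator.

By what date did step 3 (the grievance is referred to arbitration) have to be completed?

1996-07-16

Step 3 runs from 1996-06-30, when the grievance is advanced to the department head. 16 days after 1996-06-30 is 1996-07-16.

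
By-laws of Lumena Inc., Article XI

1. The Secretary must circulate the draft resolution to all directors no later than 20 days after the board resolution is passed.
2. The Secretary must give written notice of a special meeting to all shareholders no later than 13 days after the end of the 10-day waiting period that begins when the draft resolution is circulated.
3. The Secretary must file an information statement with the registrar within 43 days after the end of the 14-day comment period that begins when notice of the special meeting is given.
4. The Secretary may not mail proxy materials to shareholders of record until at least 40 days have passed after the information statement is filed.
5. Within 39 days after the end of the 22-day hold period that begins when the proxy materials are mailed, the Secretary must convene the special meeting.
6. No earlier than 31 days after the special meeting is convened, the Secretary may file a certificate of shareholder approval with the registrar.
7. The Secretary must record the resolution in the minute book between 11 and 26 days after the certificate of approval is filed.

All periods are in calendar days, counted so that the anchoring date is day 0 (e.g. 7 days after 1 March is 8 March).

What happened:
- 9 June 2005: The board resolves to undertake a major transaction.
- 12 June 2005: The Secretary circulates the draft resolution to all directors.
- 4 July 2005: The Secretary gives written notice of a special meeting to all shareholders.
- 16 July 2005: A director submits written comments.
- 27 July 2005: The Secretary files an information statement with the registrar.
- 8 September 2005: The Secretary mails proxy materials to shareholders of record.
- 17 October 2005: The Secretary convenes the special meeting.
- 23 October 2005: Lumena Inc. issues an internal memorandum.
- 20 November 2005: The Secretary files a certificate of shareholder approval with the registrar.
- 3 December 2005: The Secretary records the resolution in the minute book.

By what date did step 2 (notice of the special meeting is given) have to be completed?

The draft resolution is circulated on 12 June 2005; the 10-day waiting period therefore ends 22 June 2005, and step 2 runs from that date. 13 days after 22 June 2005 is 5 July 2005.

5 July 2005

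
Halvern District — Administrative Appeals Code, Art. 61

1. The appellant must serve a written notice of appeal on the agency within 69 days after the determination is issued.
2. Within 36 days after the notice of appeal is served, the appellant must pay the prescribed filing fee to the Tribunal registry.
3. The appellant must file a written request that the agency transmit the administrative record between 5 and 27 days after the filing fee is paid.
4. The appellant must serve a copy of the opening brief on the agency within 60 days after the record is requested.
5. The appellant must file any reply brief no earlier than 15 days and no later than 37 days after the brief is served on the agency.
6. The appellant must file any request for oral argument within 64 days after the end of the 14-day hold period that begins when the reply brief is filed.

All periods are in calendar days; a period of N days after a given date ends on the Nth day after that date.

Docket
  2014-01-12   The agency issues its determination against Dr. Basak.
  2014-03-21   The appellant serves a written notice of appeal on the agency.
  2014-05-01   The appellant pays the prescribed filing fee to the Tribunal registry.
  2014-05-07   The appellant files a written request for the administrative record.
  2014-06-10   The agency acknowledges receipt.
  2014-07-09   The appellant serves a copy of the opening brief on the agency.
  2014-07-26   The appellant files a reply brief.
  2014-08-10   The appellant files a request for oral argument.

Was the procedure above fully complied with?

No

(1) due by 2014-01-12 + 69 days = 2014-03-22; completed 2014-03-21, before the deadline.
(2) due by 2014-03-21 + 36 days = 2014-04-26; done 2014-05-01 — 5 days late.
That is the first point of non-compliance.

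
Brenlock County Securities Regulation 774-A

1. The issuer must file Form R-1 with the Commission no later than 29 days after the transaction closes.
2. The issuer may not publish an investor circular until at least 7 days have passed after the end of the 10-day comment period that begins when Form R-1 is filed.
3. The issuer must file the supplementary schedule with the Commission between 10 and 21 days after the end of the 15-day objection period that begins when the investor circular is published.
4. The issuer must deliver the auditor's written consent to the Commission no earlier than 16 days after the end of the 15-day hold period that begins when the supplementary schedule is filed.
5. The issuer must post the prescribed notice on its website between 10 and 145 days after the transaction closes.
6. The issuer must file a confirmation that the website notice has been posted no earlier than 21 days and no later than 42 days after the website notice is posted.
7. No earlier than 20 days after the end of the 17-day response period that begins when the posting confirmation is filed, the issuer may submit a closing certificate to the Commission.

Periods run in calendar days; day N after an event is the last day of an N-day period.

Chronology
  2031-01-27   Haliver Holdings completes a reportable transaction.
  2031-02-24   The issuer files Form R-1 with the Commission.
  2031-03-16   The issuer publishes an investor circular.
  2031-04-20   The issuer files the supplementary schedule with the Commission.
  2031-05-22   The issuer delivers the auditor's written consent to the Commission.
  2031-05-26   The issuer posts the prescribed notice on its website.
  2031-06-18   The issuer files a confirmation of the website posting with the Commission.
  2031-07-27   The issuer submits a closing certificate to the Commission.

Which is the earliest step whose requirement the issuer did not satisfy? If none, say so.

None — every step was satisfied

Step 1 — counting 29 days from 2031-01-27 (when the transaction closes) gives a deadline of 2031-02-25; done 2031-02-24 — timely.
Step 2 — must wait 7 days from 2031-03-06 (end of the 10-day comment period, which began when Form R-1 is filed on 2031-02-24), so not before 2031-03-13; 2031-03-16 is on or after that date.
Step 3 — 10 and 21 days from 2031-03-31 (end of the 15-day objection period, which began when the investor circular is published on 2031-03-16) are 2031-04-10 and 2031-04-21 respectively; done 2031-04-20, which is between those dates.
Step 4 — must wait 16 days from 2031-05-05 (end of the 15-day hold period, which began when the supplementary schedule is filed on 2031-04-20), so not before 2031-05-21; 2031-05-22 is on or after that date.
Step 5 — 10 and 145 days from 2031-01-27 (when the transaction closes) are 2031-02-06 and 2031-06-21 respectively; 2031-05-26 falls inside that range.
Step 6 — 21 and 42 days from 2031-05-26 (when the website notice is posted) are 2031-06-16 and 2031-07-07 respectively; done 2031-06-18, which is between those dates.
Step 7 — must wait 20 days from 2031-07-05 (end of the 17-day response period, which began when the posting confirmation is filed on 2031-06-18), so not before 2031-07-25; done 2031-07-27 — permitted.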